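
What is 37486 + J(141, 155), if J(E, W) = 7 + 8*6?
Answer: 37541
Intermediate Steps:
J(E, W) = 55 (J(E, W) = 7 + 48 = 55)
37486 + J(141, 155) = 37486 + 55 = 37541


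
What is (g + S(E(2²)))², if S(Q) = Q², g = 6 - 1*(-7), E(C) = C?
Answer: 841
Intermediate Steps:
g = 13 (g = 6 + 7 = 13)
(g + S(E(2²)))² = (13 + (2²)²)² = (13 + 4²)² = (13 + 16)² = 29² = 841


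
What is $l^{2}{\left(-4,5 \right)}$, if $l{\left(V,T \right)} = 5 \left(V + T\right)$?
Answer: $25$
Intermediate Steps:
$l{\left(V,T \right)} = 5 T + 5 V$ ($l{\left(V,T \right)} = 5 \left(T + V\right) = 5 T + 5 V$)
$l^{2}{\left(-4,5 \right)} = \left(5 \cdot 5 + 5 \left(-4\right)\right)^{2} = \left(25 - 20\right)^{2} = 5^{2} = 25$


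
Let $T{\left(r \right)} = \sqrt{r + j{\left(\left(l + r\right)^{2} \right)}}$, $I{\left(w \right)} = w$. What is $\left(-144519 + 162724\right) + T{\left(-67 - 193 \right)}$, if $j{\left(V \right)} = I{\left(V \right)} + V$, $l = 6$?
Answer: $18205 + 42 \sqrt{73} \approx 18564.0$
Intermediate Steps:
$j{\left(V \right)} = 2 V$ ($j{\left(V \right)} = V + V = 2 V$)
$T{\left(r \right)} = \sqrt{r + 2 \left(6 + r\right)^{2}}$
$\left(-144519 + 162724\right) + T{\left(-67 - 193 \right)} = \left(-144519 + 162724\right) + \sqrt{\left(-67 - 193\right) + 2 \left(6 - 260\right)^{2}} = 18205 + \sqrt{-260 + 2 \left(6 - 260\right)^{2}} = 18205 + \sqrt{-260 + 2 \left(-254\right)^{2}} = 18205 + \sqrt{-260 + 2 \cdot 64516} = 18205 + \sqrt{-260 + 129032} = 18205 + \sqrt{128772} = 18205 + 42 \sqrt{73}$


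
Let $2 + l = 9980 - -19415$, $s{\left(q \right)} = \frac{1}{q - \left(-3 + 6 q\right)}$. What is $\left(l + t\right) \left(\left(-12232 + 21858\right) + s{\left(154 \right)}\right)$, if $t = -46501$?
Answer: $- \frac{9716213556}{59} \approx -1.6468 \cdot 10^{8}$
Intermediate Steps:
$s{\left(q \right)} = \frac{1}{3 - 5 q}$ ($s{\left(q \right)} = \frac{1}{q - \left(-3 + 6 q\right)} = \frac{1}{3 - 5 q}$)
$l = 29393$ ($l = -2 + \left(9980 - -19415\right) = -2 + \left(9980 + 19415\right) = -2 + 29395 = 29393$)
$\left(l + t\right) \left(\left(-12232 + 21858\right) + s{\left(154 \right)}\right) = \left(29393 - 46501\right) \left(\left(-12232 + 21858\right) - \frac{1}{-3 + 5 \cdot 154}\right) = - 17108 \left(9626 - \frac{1}{-3 + 770}\right) = - 17108 \left(9626 - \frac{1}{767}\right) = \left(-17108\right) \frac{7383141}{767} = - \frac{9716213556}{59}$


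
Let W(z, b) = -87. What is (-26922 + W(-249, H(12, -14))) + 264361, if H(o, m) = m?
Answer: 237352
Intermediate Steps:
(-26922 + W(-249, H(12, -14))) + 264361 = (-26922 - 87) + 264361 = -27009 + 264361 = 237352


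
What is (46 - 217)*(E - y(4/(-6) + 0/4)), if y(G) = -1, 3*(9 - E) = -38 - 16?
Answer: -4788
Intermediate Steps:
E = 27 (E = 9 - (-38 - 16)/3 = 9 - ⅓*(-54) = 9 + 18 = 27)
(46 - 217)*(E - y(4/(-6) + 0/4)) = (46 - 217)*(27 - 1*(-1)) = -171*(27 + 1) = -171*28 = -4788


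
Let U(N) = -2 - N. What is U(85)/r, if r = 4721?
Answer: -87/4721 ≈ -0.018428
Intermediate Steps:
U(85)/r = (-2 - 1*85)/4721 = (-2 - 85)*(1/4721) = -87*1/4721 = -87/4721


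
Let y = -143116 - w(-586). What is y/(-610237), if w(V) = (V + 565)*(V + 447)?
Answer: 146035/610237 ≈ 0.23931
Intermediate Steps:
w(V) = (447 + V)*(565 + V) (w(V) = (565 + V)*(447 + V) = (447 + V)*(565 + V))
y = -146035 (y = -143116 - (252555 + (-586)² + 1012*(-586)) = -143116 - (252555 + 343396 - 593032) = -143116 - 1*2919 = -143116 - 2919 = -146035)
y/(-610237) = -146035/(-610237) = -146035*(-1/610237) = 146035/610237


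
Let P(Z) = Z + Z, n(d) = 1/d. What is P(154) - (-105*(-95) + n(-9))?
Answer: -87002/9 ≈ -9666.9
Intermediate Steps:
P(Z) = 2*Z
P(154) - (-105*(-95) + n(-9)) = 2*154 - (-105*(-95) + 1/(-9)) = 308 - (9975 - ⅑) = 308 - 1*89774/9 = 308 - 89774/9 = -87002/9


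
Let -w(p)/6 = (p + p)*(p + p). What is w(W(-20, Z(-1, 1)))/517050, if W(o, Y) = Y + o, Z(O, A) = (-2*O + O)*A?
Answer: -1444/86175 ≈ -0.016757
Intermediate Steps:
Z(O, A) = -A*O (Z(O, A) = (-O)*A = -A*O)
w(p) = -24*p² (w(p) = -6*(p + p)*(p + p) = -6*2*p*2*p = -24*p²)
w(W(-20, Z(-1, 1)))/517050 = -24*(-1*1*(-1) - 20)²/517050 = -24*(1 - 20)²*(1/517050) = -24*(-19)²*(1/517050) = -24*361*(1/517050) = -8664*1/517050 = -1444/86175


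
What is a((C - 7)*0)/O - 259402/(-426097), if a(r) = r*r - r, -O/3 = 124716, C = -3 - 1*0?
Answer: 259402/426097 ≈ 0.60879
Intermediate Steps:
C = -3 (C = -3 + 0 = -3)
O = -374148 (O = -3*124716 = -374148)
a(r) = r² - r
a((C - 7)*0)/O - 259402/(-426097) = (((-3 - 7)*0)*(-1 + (-3 - 7)*0))/(-374148) - 259402/(-426097) = ((-10*0)*(-1 - 10*0))*(-1/374148) - 259402*(-1/426097) = (0*(-1 + 0))*(-1/374148) + 259402/426097 = (0*(-1))*(-1/374148) + 259402/426097 = 0*(-1/374148) + 259402/426097 = 0 + 259402/426097 = 259402/426097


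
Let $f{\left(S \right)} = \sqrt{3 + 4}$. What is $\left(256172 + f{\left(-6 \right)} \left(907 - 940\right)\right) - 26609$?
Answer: $229563 - 33 \sqrt{7} \approx 2.2948 \cdot 10^{5}$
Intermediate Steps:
$f{\left(S \right)} = \sqrt{7}$
$\left(256172 + f{\left(-6 \right)} \left(907 - 940\right)\right) - 26609 = \left(256172 + \sqrt{7} \left(907 - 940\right)\right) - 26609 = \left(256172 + \sqrt{7} \left(-33\right)\right) - 26609 = \left(256172 - 33 \sqrt{7}\right) - 26609 = 229563 - 33 \sqrt{7}$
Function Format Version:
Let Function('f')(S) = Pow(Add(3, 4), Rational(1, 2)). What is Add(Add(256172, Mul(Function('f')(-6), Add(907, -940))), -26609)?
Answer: Add(229563, Mul(-33, Pow(7, Rational(1, 2)))) ≈ 2.2948e+5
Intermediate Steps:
Function('f')(S) = Pow(7, Rational(1, 2))
Add(Add(256172, Mul(Function('f')(-6), Add(907, -940))), -26609) = Add(Add(256172, Mul(Pow(7, Rational(1, 2)), Add(907, -940))), -26609) = Add(Add(256172, Mul(Pow(7, Rational(1, 2)), -33)), -26609) = Add(Add(256172, Mul(-33, Pow(7, Rational(1, 2)))), -26609) = Add(229563, Mul(-33, Pow(7, Rational(1, 2))))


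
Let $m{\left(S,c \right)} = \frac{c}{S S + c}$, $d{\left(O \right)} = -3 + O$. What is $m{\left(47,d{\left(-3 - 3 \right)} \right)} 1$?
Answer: $- \frac{9}{2200} \approx -0.0040909$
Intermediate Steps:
$m{\left(S,c \right)} = \frac{c}{c + S^{2}}$ ($m{\left(S,c \right)} = \frac{c}{S^{2} + c} = \frac{c}{c + S^{2}}$)
$m{\left(47,d{\left(-3 - 3 \right)} \right)} 1 = \frac{-3 - 6}{\left(-3 - 6\right) + 47^{2}} \cdot 1 = \frac{-3 - 6}{\left(-3 - 6\right) + 2209} \cdot 1 = - \frac{9}{-9 + 2209} \cdot 1 = - \frac{9}{2200} \cdot 1 = \left(-9\right) \frac{1}{2200} \cdot 1 = \left(- \frac{9}{2200}\right) 1 = - \frac{9}{2200}$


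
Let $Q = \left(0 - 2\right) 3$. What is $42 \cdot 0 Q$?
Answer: $0$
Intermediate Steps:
$Q = -6$ ($Q = \left(-2\right) 3 = -6$)
$42 \cdot 0 Q = 42 \cdot 0 \left(-6\right) = 0 \left(-6\right) = 0$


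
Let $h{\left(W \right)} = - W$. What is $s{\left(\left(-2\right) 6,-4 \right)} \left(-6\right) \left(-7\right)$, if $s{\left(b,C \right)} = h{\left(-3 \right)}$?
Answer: $126$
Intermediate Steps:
$s{\left(b,C \right)} = 3$ ($s{\left(b,C \right)} = \left(-1\right) \left(-3\right) = 3$)
$s{\left(\left(-2\right) 6,-4 \right)} \left(-6\right) \left(-7\right) = 3 \left(-6\right) \left(-7\right) = \left(-18\right) \left(-7\right) = 126$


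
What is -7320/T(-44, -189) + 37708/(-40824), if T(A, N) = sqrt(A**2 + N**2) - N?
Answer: 440673319/617463 - 915*sqrt(37657)/242 ≈ -20.033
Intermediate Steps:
-7320/T(-44, -189) + 37708/(-40824) = -7320/(sqrt((-44)**2 + (-189)**2) - 1*(-189)) + 37708/(-40824) = -7320/(sqrt(1936 + 35721) + 189) + 37708*(-1/40824) = -7320/(sqrt(37657) + 189) - 9427/10206 = -7320/(189 + sqrt(37657)) - 9427/10206 = -9427/10206 - 7320/(189 + sqrt(37657))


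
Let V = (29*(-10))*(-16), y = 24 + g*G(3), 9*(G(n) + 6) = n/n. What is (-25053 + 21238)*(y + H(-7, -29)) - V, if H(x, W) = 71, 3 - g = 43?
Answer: -11391385/9 ≈ -1.2657e+6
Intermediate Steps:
G(n) = -53/9 (G(n) = -6 + (n/n)/9 = -6 + (⅑)*1 = -6 + ⅑ = -53/9)
g = -40 (g = 3 - 1*43 = 3 - 43 = -40)
y = 2336/9 (y = 24 - 40*(-53/9) = 24 + 2120/9 = 2336/9 ≈ 259.56)
V = 4640 (V = -290*(-16) = 4640)
(-25053 + 21238)*(y + H(-7, -29)) - V = (-25053 + 21238)*(2336/9 + 71) - 1*4640 = -3815*2975/9 - 4640 = -11349625/9 - 4640 = -11391385/9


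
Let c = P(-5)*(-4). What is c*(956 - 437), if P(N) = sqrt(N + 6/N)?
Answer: -2076*I*sqrt(155)/5 ≈ -5169.2*I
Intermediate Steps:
c = -4*I*sqrt(155)/5 (c = sqrt(-5 + 6/(-5))*(-4) = sqrt(-5 + 6*(-1/5))*(-4) = sqrt(-5 - 6/5)*(-4) = sqrt(-31/5)*(-4) = (I*sqrt(155)/5)*(-4) = -4*I*sqrt(155)/5 ≈ -9.9599*I)
c*(956 - 437) = (-4*I*sqrt(155)/5)*(956 - 437) = -4*I*sqrt(155)/5*519 = -2076*I*sqrt(155)/5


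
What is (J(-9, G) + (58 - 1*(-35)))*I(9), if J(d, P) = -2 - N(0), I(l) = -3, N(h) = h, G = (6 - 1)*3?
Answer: -273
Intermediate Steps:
G = 15 (G = 5*3 = 15)
J(d, P) = -2 (J(d, P) = -2 - 1*0 = -2 + 0 = -2)
(J(-9, G) + (58 - 1*(-35)))*I(9) = (-2 + (58 - 1*(-35)))*(-3) = (-2 + (58 + 35))*(-3) = (-2 + 93)*(-3) = 91*(-3) = -273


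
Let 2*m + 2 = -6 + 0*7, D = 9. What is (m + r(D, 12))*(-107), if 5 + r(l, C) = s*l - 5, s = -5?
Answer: 6313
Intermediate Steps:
r(l, C) = -10 - 5*l (r(l, C) = -5 + (-5*l - 5) = -5 + (-5 - 5*l) = -10 - 5*l)
m = -4 (m = -1 + (-6 + 0*7)/2 = -1 + (-6 + 0)/2 = -1 + (½)*(-6) = -1 - 3 = -4)
(m + r(D, 12))*(-107) = (-4 + (-10 - 5*9))*(-107) = (-4 + (-10 - 45))*(-107) = (-4 - 55)*(-107) = -59*(-107) = 6313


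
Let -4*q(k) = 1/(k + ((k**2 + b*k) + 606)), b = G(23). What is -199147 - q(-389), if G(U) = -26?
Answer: -128770043375/646608 ≈ -1.9915e+5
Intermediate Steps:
b = -26
q(k) = -1/(4*(606 + k**2 - 25*k)) (q(k) = -1/(4*(k + ((k**2 - 26*k) + 606))) = -1/(4*(k + (606 + k**2 - 26*k))) = -1/(4*(606 + k**2 - 25*k)))
-199147 - q(-389) = -199147 - (-1)/(2424 - 100*(-389) + 4*(-389)**2) = -199147 - (-1)/(2424 + 38900 + 4*151321) = -199147 - (-1)/(2424 + 38900 + 605284) = -199147 - (-1)/646608 = -199147 - 1*(-1/646608) = -199147 + 1/646608 = -128770043375/646608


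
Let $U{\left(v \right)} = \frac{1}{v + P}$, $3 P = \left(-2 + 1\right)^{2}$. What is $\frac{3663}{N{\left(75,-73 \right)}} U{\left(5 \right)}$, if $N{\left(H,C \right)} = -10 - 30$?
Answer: $- \frac{10989}{640} \approx -17.17$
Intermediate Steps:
$N{\left(H,C \right)} = -40$ ($N{\left(H,C \right)} = -10 - 30 = -40$)
$P = \frac{1}{3}$ ($P = \frac{\left(-2 + 1\right)^{2}}{3} = \frac{\left(-1\right)^{2}}{3} = \frac{1}{3} \cdot 1 = \frac{1}{3} \approx 0.33333$)
$U{\left(v \right)} = \frac{1}{\frac{1}{3} + v}$ ($U{\left(v \right)} = \frac{1}{v + \frac{1}{3}} = \frac{1}{\frac{1}{3} + v}$)
$\frac{3663}{N{\left(75,-73 \right)}} U{\left(5 \right)} = \frac{3663}{-40} \frac{3}{1 + 3 \cdot 5} = 3663 \left(- \frac{1}{40}\right) \frac{3}{1 + 15} = - \frac{3663 \cdot \frac{3}{16}}{40} = - \frac{3663 \cdot 3 \cdot \frac{1}{16}}{40} = \left(- \frac{3663}{40}\right) \frac{3}{16} = - \frac{10989}{640}$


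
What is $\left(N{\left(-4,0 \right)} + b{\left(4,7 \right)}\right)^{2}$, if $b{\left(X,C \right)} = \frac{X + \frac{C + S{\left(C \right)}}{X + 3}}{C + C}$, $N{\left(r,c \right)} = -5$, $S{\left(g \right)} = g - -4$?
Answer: $\frac{49284}{2401} \approx 20.526$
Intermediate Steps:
$S{\left(g \right)} = 4 + g$ ($S{\left(g \right)} = g + 4 = 4 + g$)
$b{\left(X,C \right)} = \frac{X + \frac{4 + 2 C}{3 + X}}{2 C}$ ($b{\left(X,C \right)} = \frac{X + \frac{C + \left(4 + C\right)}{X + 3}}{C + C} = \frac{X + \frac{4 + 2 C}{3 + X}}{2 C}$)
$\left(N{\left(-4,0 \right)} + b{\left(4,7 \right)}\right)^{2} = \left(-5 + \frac{4 + 4^{2} + 2 \cdot 7 + 3 \cdot 4}{2 \cdot 7 \left(3 + 4\right)}\right)^{2} = \left(-5 + \frac{1}{2} \cdot \frac{1}{7} \cdot \frac{1}{7} \left(4 + 16 + 14 + 12\right)\right)^{2} = \left(-5 + \frac{1}{2} \cdot \frac{1}{7} \cdot \frac{1}{7} \cdot 46\right)^{2} = \left(-5 + \frac{23}{49}\right)^{2} = \left(- \frac{222}{49}\right)^{2} = \frac{49284}{2401}$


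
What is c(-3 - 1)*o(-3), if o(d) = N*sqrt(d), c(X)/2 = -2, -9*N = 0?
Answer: 0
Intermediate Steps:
N = 0 (N = -1/9*0 = 0)
c(X) = -4 (c(X) = 2*(-2) = -4)
o(d) = 0 (o(d) = 0*sqrt(d) = 0)
c(-3 - 1)*o(-3) = -4*0 = 0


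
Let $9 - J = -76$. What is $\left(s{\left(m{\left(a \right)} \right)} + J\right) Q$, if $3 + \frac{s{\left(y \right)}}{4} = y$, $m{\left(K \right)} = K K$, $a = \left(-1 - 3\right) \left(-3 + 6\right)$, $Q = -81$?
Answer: $-52569$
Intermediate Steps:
$J = 85$ ($J = 9 - -76 = 9 + 76 = 85$)
$a = -12$ ($a = \left(-4\right) 3 = -12$)
$m{\left(K \right)} = K^{2}$
$s{\left(y \right)} = -12 + 4 y$
$\left(s{\left(m{\left(a \right)} \right)} + J\right) Q = \left(\left(-12 + 4 \left(-12\right)^{2}\right) + 85\right) \left(-81\right) = \left(\left(-12 + 4 \cdot 144\right) + 85\right) \left(-81\right) = \left(\left(-12 + 576\right) + 85\right) \left(-81\right) = \left(564 + 85\right) \left(-81\right) = 649 \left(-81\right) = -52569$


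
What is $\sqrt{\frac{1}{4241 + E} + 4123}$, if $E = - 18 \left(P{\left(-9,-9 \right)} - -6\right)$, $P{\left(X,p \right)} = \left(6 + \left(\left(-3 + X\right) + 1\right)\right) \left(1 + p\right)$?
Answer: $\frac{10 \sqrt{480270534}}{3413} \approx 64.211$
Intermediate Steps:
$P{\left(X,p \right)} = \left(1 + p\right) \left(4 + X\right)$ ($P{\left(X,p \right)} = \left(6 + \left(-2 + X\right)\right) \left(1 + p\right) = \left(4 + X\right) \left(1 + p\right) = \left(1 + p\right) \left(4 + X\right)$)
$E = -828$ ($E = - 18 \left(\left(4 - 9 + 4 \left(-9\right) - -81\right) - -6\right) = - 18 \left(\left(4 - 9 - 36 + 81\right) + 6\right) = - 18 \left(40 + 6\right) = \left(-18\right) 46 = -828$)
$\sqrt{\frac{1}{4241 + E} + 4123} = \sqrt{\frac{1}{4241 - 828} + 4123} = \sqrt{\frac{1}{3413} + 4123} = \sqrt{\frac{14071800}{3413}} = \frac{10 \sqrt{480270534}}{3413}$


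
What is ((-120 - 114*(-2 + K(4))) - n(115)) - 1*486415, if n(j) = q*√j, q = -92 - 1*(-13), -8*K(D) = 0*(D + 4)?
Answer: -486307 + 79*√115 ≈ -4.8546e+5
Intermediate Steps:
K(D) = 0 (K(D) = -0*(D + 4) = -0*(4 + D) = -⅛*0 = 0)
q = -79 (q = -92 + 13 = -79)
n(j) = -79*√j
((-120 - 114*(-2 + K(4))) - n(115)) - 1*486415 = ((-120 - 114*(-2 + 0)) - (-79)*√115) - 1*486415 = ((-120 - 114*(-2)) + 79*√115) - 486415 = ((-120 - 38*(-6)) + 79*√115) - 486415 = ((-120 + 228) + 79*√115) - 486415 = (108 + 79*√115) - 486415 = -486307 + 79*√115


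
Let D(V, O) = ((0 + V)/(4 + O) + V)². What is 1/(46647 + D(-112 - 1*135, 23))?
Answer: 729/81836719 ≈ 8.9080e-6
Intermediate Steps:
D(V, O) = (V + V/(4 + O))² (D(V, O) = (V/(4 + O) + V)² = (V + V/(4 + O))²)
1/(46647 + D(-112 - 1*135, 23)) = 1/(46647 + (-112 - 1*135)²*(5 + 23)²/(4 + 23)²) = 1/(46647 + (-112 - 135)²*28²/27²) = 1/(46647 + (-247)²*(1/729)*784) = 1/(46647 + 61009*(1/729)*784) = 1/(46647 + 47831056/729) = 1/(81836719/729) = 729/81836719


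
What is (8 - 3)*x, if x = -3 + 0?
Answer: -15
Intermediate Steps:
x = -3
(8 - 3)*x = (8 - 3)*(-3) = 5*(-3) = -15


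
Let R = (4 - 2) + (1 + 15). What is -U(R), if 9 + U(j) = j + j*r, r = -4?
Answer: 63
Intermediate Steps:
R = 18 (R = 2 + 16 = 18)
U(j) = -9 - 3*j (U(j) = -9 + (j + j*(-4)) = -9 + (j - 4*j) = -9 - 3*j)
-U(R) = -(-9 - 3*18) = -(-9 - 54) = -1*(-63) = 63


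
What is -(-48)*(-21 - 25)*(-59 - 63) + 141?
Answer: 269517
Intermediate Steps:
-(-48)*(-21 - 25)*(-59 - 63) + 141 = -(-48)*(-46*(-122)) + 141 = -(-48)*5612 + 141 = -48*(-5612) + 141 = 269376 + 141 = 269517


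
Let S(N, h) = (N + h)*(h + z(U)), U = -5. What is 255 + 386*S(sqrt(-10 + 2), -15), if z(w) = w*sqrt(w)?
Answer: 87105 + 3860*sqrt(10) - 11580*I*sqrt(2) + 28950*I*sqrt(5) ≈ 99311.0 + 48358.0*I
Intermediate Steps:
z(w) = w**(3/2)
S(N, h) = (N + h)*(h - 5*I*sqrt(5)) (S(N, h) = (N + h)*(h + (-5)**(3/2)) = (N + h)*(h - 5*I*sqrt(5)))
255 + 386*S(sqrt(-10 + 2), -15) = 255 + 386*((-15)**2 + sqrt(-10 + 2)*(-15) - 5*I*sqrt(-10 + 2)*sqrt(5) - 5*I*(-15)*sqrt(5)) = 255 + 386*(225 + sqrt(-8)*(-15) - 5*I*sqrt(-8)*sqrt(5) + 75*I*sqrt(5)) = 255 + 386*(225 + (2*I*sqrt(2))*(-15) - 5*I*2*I*sqrt(2)*sqrt(5) + 75*I*sqrt(5)) = 255 + 386*(225 - 30*I*sqrt(2) + 10*sqrt(10) + 75*I*sqrt(5)) = 255 + 386*(225 + 10*sqrt(10) - 30*I*sqrt(2) + 75*I*sqrt(5)) = 255 + (86850 + 3860*sqrt(10) - 11580*I*sqrt(2) + 28950*I*sqrt(5)) = 87105 + 3860*sqrt(10) - 11580*I*sqrt(2) + 28950*I*sqrt(5)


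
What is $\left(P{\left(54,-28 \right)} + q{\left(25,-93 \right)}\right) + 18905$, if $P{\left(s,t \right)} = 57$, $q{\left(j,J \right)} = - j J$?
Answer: $21287$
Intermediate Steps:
$q{\left(j,J \right)} = - J j$
$\left(P{\left(54,-28 \right)} + q{\left(25,-93 \right)}\right) + 18905 = \left(57 - \left(-93\right) 25\right) + 18905 = \left(57 + 2325\right) + 18905 = 2382 + 18905 = 21287$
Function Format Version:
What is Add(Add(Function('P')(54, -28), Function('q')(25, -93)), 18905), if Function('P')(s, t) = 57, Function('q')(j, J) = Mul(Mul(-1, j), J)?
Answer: 21287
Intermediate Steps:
Function('q')(j, J) = Mul(-1, J, j)
Add(Add(Function('P')(54, -28), Function('q')(25, -93)), 18905) = Add(Add(57, Mul(-1, -93, 25)), 18905) = Add(Add(57, 2325), 18905) = Add(2382, 18905) = 21287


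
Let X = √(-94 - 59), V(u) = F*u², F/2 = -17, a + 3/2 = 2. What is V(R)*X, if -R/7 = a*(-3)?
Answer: -22491*I*√17/2 ≈ -46366.0*I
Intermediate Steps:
a = ½ (a = -3/2 + 2 = ½ ≈ 0.50000)
R = 21/2 (R = -7*(-3)/2 = -7*(-3/2) = 21/2 ≈ 10.500)
F = -34 (F = 2*(-17) = -34)
V(u) = -34*u²
X = 3*I*√17 (X = √(-153) = 3*I*√17 ≈ 12.369*I)
V(R)*X = (-34*(21/2)²)*(3*I*√17) = (-34*441/4)*(3*I*√17) = -22491*I*√17/2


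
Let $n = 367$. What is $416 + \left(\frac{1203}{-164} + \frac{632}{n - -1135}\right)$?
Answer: $\frac{50384595}{123164} \approx 409.09$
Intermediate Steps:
$416 + \left(\frac{1203}{-164} + \frac{632}{n - -1135}\right) = 416 + \left(\frac{1203}{-164} + \frac{632}{367 - -1135}\right) = 416 + \left(1203 \left(- \frac{1}{164}\right) + \frac{632}{367 + 1135}\right) = 416 - \left(\frac{1203}{164} - \frac{632}{1502}\right) = 416 + \left(- \frac{1203}{164} + 632 \cdot \frac{1}{1502}\right) = 416 + \left(- \frac{1203}{164} + \frac{316}{751}\right) = 416 - \frac{851629}{123164} = \frac{50384595}{123164}$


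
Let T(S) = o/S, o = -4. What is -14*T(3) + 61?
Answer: 239/3 ≈ 79.667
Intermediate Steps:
T(S) = -4/S
-14*T(3) + 61 = -(-56)/3 + 61 = -14*(-4/3) + 61 = 56/3 + 61 = 239/3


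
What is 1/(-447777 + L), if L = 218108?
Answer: -1/229669 ≈ -4.3541e-6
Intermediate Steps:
1/(-447777 + L) = 1/(-447777 + 218108) = 1/(-229669) = -1/229669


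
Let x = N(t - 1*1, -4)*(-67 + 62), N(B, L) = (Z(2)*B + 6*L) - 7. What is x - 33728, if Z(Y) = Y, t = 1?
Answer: -33573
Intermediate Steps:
N(B, L) = -7 + 2*B + 6*L (N(B, L) = (2*B + 6*L) - 7 = -7 + 2*B + 6*L)
x = 155 (x = (-7 + 2*(1 - 1*1) + 6*(-4))*(-67 + 62) = (-7 + 2*(1 - 1) - 24)*(-5) = (-7 + 2*0 - 24)*(-5) = (-7 + 0 - 24)*(-5) = -31*(-5) = 155)
x - 33728 = 155 - 33728 = -33573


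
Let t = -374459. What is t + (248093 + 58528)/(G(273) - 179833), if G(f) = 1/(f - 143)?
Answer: -2918083527127/7792763 ≈ -3.7446e+5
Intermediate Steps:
G(f) = 1/(-143 + f)
t + (248093 + 58528)/(G(273) - 179833) = -374459 + (248093 + 58528)/(1/(-143 + 273) - 179833) = -374459 + 306621/(1/130 - 179833) = -374459 + 306621/(-23378289/130) = -374459 + 306621*(-130/23378289) = -374459 - 13286910/7792763 = -2918083527127/7792763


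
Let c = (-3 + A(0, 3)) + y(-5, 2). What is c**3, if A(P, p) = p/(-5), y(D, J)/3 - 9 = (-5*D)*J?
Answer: 651714363/125 ≈ 5.2137e+6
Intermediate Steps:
y(D, J) = 27 - 15*D*J (y(D, J) = 27 + 3*((-5*D)*J) = 27 + 3*(-5*D*J) = 27 - 15*D*J)
A(P, p) = -p/5 (A(P, p) = p*(-1/5) = -p/5)
c = 867/5 (c = (-3 - 1/5*3) + (27 - 15*(-5)*2) = (-3 - 3/5) + (27 + 150) = -18/5 + 177 = 867/5 ≈ 173.40)
c**3 = (867/5)**3 = 651714363/125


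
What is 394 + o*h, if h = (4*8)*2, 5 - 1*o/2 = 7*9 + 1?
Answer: -7158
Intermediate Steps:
o = -118 (o = 10 - 2*(7*9 + 1) = 10 - 2*(63 + 1) = 10 - 2*64 = 10 - 128 = -118)
h = 64 (h = 32*2 = 64)
394 + o*h = 394 - 118*64 = 394 - 7552 = -7158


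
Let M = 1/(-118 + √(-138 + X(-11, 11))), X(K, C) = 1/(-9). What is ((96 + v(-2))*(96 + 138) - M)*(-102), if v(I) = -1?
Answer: -286967578464/126559 - 306*I*√1243/126559 ≈ -2.2675e+6 - 0.085244*I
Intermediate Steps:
X(K, C) = -⅑
M = 1/(-118 + I*√1243/3) (M = 1/(-118 + √(-138 - ⅑)) = 1/(-118 + √(-1243/9)) = 1/(-118 + I*√1243/3) ≈ -0.0083914 - 0.00083573*I)
((96 + v(-2))*(96 + 138) - M)*(-102) = ((96 - 1)*(96 + 138) - (-1062/126559 - 3*I*√1243/126559))*(-102) = (95*234 + (1062/126559 + 3*I*√1243/126559))*(-102) = (22230 + (1062/126559 + 3*I*√1243/126559))*(-102) = (2813407632/126559 + 3*I*√1243/126559)*(-102) = -286967578464/126559 - 306*I*√1243/126559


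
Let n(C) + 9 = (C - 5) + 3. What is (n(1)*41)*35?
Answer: -14350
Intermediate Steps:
n(C) = -11 + C (n(C) = -9 + ((C - 5) + 3) = -9 + ((-5 + C) + 3) = -9 + (-2 + C) = -11 + C)
(n(1)*41)*35 = ((-11 + 1)*41)*35 = -10*41*35 = -410*35 = -14350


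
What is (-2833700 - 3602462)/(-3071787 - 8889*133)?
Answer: 3218081/2127012 ≈ 1.5130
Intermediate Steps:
(-2833700 - 3602462)/(-3071787 - 8889*133) = -6436162/(-3071787 - 1182237) = -6436162/(-4254024) = -6436162*(-1/4254024) = 3218081/2127012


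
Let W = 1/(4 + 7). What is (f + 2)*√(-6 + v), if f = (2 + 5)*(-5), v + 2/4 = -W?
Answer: -3*I*√3190/2 ≈ -84.72*I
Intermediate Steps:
W = 1/11 ≈ 0.090909
v = -13/22 (v = -½ - 1*1/11 = -½ - 1/11 = -13/22 ≈ -0.59091)
f = -35 (f = 7*(-5) = -35)
(f + 2)*√(-6 + v) = (-35 + 2)*√(-6 - 13/22) = -3*I*√3190/2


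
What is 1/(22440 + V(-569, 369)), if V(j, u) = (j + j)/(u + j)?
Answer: 100/2244569 ≈ 4.4552e-5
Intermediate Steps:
V(j, u) = 2*j/(j + u) (V(j, u) = (2*j)/(j + u) = 2*j/(j + u))
1/(22440 + V(-569, 369)) = 1/(22440 + 2*(-569)/(-569 + 369)) = 1/(22440 + 2*(-569)/(-200)) = 1/(22440 + 2*(-569)*(-1/200)) = 1/(22440 + 569/100) = 1/(2244569/100) = 100/2244569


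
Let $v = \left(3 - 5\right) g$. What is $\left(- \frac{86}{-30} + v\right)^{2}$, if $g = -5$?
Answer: $\frac{37249}{225} \approx 165.55$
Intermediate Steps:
$v = 10$ ($v = \left(3 - 5\right) \left(-5\right) = \left(-2\right) \left(-5\right) = 10$)
$\left(- \frac{86}{-30} + v\right)^{2} = \left(- \frac{86}{-30} + 10\right)^{2} = \left(\left(-86\right) \left(- \frac{1}{30}\right) + 10\right)^{2} = \left(\frac{43}{15} + 10\right)^{2} = \left(\frac{193}{15}\right)^{2} = \frac{37249}{225}$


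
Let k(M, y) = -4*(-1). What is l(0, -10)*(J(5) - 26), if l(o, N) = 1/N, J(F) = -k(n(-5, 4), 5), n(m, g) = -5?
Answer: 3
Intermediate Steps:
k(M, y) = 4
J(F) = -4 (J(F) = -1*4 = -4)
l(0, -10)*(J(5) - 26) = (-4 - 26)/(-10) = -⅒*(-30) = 3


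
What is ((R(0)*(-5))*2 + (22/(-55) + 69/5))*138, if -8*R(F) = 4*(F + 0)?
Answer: 9246/5 ≈ 1849.2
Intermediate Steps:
R(F) = -F/2 (R(F) = -(F + 0)/2 = -F/2)
((R(0)*(-5))*2 + (22/(-55) + 69/5))*138 = ((-½*0*(-5))*2 + (22/(-55) + 69/5))*138 = ((0*(-5))*2 + (22*(-1/55) + 69*(⅕)))*138 = (0*2 + (-⅖ + 69/5))*138 = (0 + 67/5)*138 = (67/5)*138 = 9246/5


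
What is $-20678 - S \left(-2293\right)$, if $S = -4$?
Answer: $-29850$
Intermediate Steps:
$-20678 - S \left(-2293\right) = -20678 - \left(-4\right) \left(-2293\right) = -20678 - 9172 = -29850$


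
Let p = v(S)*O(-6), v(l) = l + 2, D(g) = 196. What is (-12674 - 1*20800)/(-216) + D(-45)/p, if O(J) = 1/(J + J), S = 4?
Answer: -8533/36 ≈ -237.03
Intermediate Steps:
O(J) = 1/(2*J)
v(l) = 2 + l
p = -½ (p = (2 + 4)*((½)/(-6)) = 6*((½)*(-⅙)) = 6*(-1/12) = -½ ≈ -0.50000)
(-12674 - 1*20800)/(-216) + D(-45)/p = (-12674 - 1*20800)/(-216) + 196/(-½) = (-12674 - 20800)*(-1/216) + 196*(-2) = -33474*(-1/216) - 392 = 5579/36 - 392 = -8533/36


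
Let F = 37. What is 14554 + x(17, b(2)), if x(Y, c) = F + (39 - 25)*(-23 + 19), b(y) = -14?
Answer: 14535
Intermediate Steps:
x(Y, c) = -19 (x(Y, c) = 37 + (39 - 25)*(-23 + 19) = 37 + 14*(-4) = 37 - 56 = -19)
14554 + x(17, b(2)) = 14554 - 19 = 14535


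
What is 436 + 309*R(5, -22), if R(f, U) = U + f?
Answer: -4817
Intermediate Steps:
436 + 309*R(5, -22) = 436 + 309*(-22 + 5) = 436 + 309*(-17) = 436 - 5253 = -4817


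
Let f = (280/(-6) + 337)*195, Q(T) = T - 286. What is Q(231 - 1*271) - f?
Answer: -56941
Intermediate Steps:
Q(T) = -286 + T
f = 56615 (f = (280*(-⅙) + 337)*195 = (-140/3 + 337)*195 = (871/3)*195 = 56615)
Q(231 - 1*271) - f = (-286 + (231 - 1*271)) - 1*56615 = (-286 + (231 - 271)) - 56615 = (-286 - 40) - 56615 = -326 - 56615 = -56941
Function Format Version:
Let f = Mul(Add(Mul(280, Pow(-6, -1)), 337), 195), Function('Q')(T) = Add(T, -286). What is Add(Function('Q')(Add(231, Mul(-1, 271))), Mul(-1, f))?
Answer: -56941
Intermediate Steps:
Function('Q')(T) = Add(-286, T)
f = 56615 (f = Mul(Add(Mul(280, Rational(-1, 6)), 337), 195) = Mul(Add(Rational(-140, 3), 337), 195) = Mul(Rational(871, 3), 195) = 56615)
Add(Function('Q')(Add(231, Mul(-1, 271))), Mul(-1, f)) = Add(Add(-286, Add(231, Mul(-1, 271))), Mul(-1, 56615)) = Add(Add(-286, Add(231, -271)), -56615) = Add(Add(-286, -40), -56615) = Add(-326, -56615) = -56941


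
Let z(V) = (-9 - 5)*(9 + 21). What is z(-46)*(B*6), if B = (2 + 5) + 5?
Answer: -30240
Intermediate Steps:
z(V) = -420 (z(V) = -14*30 = -420)
B = 12 (B = 7 + 5 = 12)
z(-46)*(B*6) = -5040*6 = -420*72 = -30240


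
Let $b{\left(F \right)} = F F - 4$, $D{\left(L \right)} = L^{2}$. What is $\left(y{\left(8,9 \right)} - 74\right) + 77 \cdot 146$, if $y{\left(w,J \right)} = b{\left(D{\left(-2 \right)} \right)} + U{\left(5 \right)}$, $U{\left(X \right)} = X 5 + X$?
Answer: $11210$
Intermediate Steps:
$b{\left(F \right)} = -4 + F^{2}$ ($b{\left(F \right)} = F^{2} - 4 = -4 + F^{2}$)
$U{\left(X \right)} = 6 X$ ($U{\left(X \right)} = 5 X + X = 6 X$)
$y{\left(w,J \right)} = 42$ ($y{\left(w,J \right)} = \left(-4 + \left(\left(-2\right)^{2}\right)^{2}\right) + 6 \cdot 5 = \left(-4 + 4^{2}\right) + 30 = \left(-4 + 16\right) + 30 = 12 + 30 = 42$)
$\left(y{\left(8,9 \right)} - 74\right) + 77 \cdot 146 = \left(42 - 74\right) + 77 \cdot 146 = -32 + 11242 = 11210$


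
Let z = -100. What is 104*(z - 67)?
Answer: -17368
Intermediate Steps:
104*(z - 67) = 104*(-100 - 67) = 104*(-167) = -17368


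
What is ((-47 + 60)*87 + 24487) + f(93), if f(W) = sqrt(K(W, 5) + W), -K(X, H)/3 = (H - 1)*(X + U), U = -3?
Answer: 25618 + I*sqrt(987) ≈ 25618.0 + 31.417*I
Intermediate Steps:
K(X, H) = -3*(-1 + H)*(-3 + X) (K(X, H) = -3*(H - 1)*(X - 3) = -3*(-1 + H)*(-3 + X))
f(W) = sqrt(36 - 11*W) (f(W) = sqrt((-9 + 3*W + 9*5 - 3*5*W) + W) = sqrt((-9 + 3*W + 45 - 15*W) + W) = sqrt((36 - 12*W) + W) = sqrt(36 - 11*W))
((-47 + 60)*87 + 24487) + f(93) = ((-47 + 60)*87 + 24487) + sqrt(36 - 11*93) = (13*87 + 24487) + sqrt(36 - 1023) = (1131 + 24487) + sqrt(-987) = 25618 + I*sqrt(987)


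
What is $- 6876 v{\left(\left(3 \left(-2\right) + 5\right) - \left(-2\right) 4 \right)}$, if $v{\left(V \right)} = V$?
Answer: $-48132$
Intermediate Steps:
$- 6876 v{\left(\left(3 \left(-2\right) + 5\right) - \left(-2\right) 4 \right)} = - 6876 \left(\left(3 \left(-2\right) + 5\right) - \left(-2\right) 4\right) = - 6876 \left(\left(-6 + 5\right) - -8\right) = - 6876 \left(-1 + 8\right) = \left(-6876\right) 7 = -48132$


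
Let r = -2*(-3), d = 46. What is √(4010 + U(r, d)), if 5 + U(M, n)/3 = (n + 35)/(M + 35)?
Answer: √6725558/41 ≈ 63.253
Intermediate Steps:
r = 6
U(M, n) = -15 + 3*(35 + n)/(35 + M) (U(M, n) = -15 + 3*((n + 35)/(M + 35)) = -15 + 3*((35 + n)/(35 + M)) = -15 + 3*(35 + n)/(35 + M))
√(4010 + U(r, d)) = √(4010 + 3*(-140 + 46 - 5*6)/(35 + 6)) = √(4010 + 3*(-140 + 46 - 30)/41) = √(4010 + 3*(1/41)*(-124)) = √(4010 - 372/41) = √(164038/41) = √6725558/41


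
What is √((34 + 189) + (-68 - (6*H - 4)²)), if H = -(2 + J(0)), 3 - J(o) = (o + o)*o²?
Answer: I*√1001 ≈ 31.639*I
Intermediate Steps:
J(o) = 3 - 2*o³ (J(o) = 3 - (o + o)*o² = 3 - 2*o*o² = 3 - 2*o³)
H = -5 (H = -(2 + (3 - 2*0³)) = -(2 + (3 - 2*0)) = -(2 + (3 + 0)) = -(2 + 3) = -1*5 = -5)
√((34 + 189) + (-68 - (6*H - 4)²)) = √((34 + 189) + (-68 - (6*(-5) - 4)²)) = √(223 + (-68 - (-30 - 4)²)) = √(223 + (-68 - 1*(-34)²)) = √(223 + (-68 - 1*1156)) = √(223 + (-68 - 1156)) = √(223 - 1224) = √(-1001) = I*√1001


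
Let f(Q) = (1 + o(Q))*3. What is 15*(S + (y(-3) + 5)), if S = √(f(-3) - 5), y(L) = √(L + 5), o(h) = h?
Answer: 75 + 15*√2 + 15*I*√11 ≈ 96.213 + 49.749*I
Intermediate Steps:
f(Q) = 3 + 3*Q (f(Q) = (1 + Q)*3 = 3 + 3*Q)
y(L) = √(5 + L)
S = I*√11 (S = √((3 + 3*(-3)) - 5) = √((3 - 9) - 5) = √(-6 - 5) = √(-11) = I*√11 ≈ 3.3166*I)
15*(S + (y(-3) + 5)) = 15*(I*√11 + (√(5 - 3) + 5)) = 15*(I*√11 + (√2 + 5)) = 15*(I*√11 + (5 + √2)) = 15*(5 + √2 + I*√11) = 75 + 15*√2 + 15*I*√11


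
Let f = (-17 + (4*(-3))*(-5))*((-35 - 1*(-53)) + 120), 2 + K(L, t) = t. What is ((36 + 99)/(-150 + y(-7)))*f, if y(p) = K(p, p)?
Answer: -267030/53 ≈ -5038.3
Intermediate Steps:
K(L, t) = -2 + t
y(p) = -2 + p
f = 5934 (f = (-17 - 12*(-5))*((-35 + 53) + 120) = (-17 + 60)*(18 + 120) = 43*138 = 5934)
((36 + 99)/(-150 + y(-7)))*f = ((36 + 99)/(-150 + (-2 - 7)))*5934 = (135/(-150 - 9))*5934 = (135/(-159))*5934 = (135*(-1/159))*5934 = -45/53*5934 = -267030/53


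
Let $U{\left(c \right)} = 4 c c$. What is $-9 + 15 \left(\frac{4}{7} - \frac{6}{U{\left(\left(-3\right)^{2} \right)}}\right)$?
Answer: $- \frac{89}{126} \approx -0.70635$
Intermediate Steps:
$U{\left(c \right)} = 4 c^{2}$
$-9 + 15 \left(\frac{4}{7} - \frac{6}{U{\left(\left(-3\right)^{2} \right)}}\right) = -9 + 15 \left(\frac{4}{7} - \frac{6}{4 \left(\left(-3\right)^{2}\right)^{2}}\right) = -9 + 15 \left(4 \cdot \frac{1}{7} - \frac{6}{4 \cdot 9^{2}}\right) = -9 + 15 \left(\frac{4}{7} - \frac{6}{4 \cdot 81}\right) = -9 + 15 \left(\frac{4}{7} - \frac{6}{324}\right) = -9 + 15 \left(\frac{4}{7} - \frac{1}{54}\right) = -9 + 15 \cdot \frac{209}{378} = -9 + \frac{1045}{126} = - \frac{89}{126}$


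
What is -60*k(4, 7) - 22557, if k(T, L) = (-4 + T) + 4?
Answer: -22797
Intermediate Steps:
k(T, L) = T
-60*k(4, 7) - 22557 = -60*4 - 22557 = -240 - 22557 = -22797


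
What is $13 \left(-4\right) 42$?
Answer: $-2184$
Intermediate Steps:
$13 \left(-4\right) 42 = \left(-52\right) 42 = -2184$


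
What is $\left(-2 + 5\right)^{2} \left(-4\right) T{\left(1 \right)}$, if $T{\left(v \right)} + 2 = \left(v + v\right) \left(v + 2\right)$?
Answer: $-144$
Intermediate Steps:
$T{\left(v \right)} = -2 + 2 v \left(2 + v\right)$ ($T{\left(v \right)} = -2 + \left(v + v\right) \left(v + 2\right) = -2 + 2 v \left(2 + v\right)$)
$\left(-2 + 5\right)^{2} \left(-4\right) T{\left(1 \right)} = \left(-2 + 5\right)^{2} \left(-4\right) \left(-2 + 2 \cdot 1^{2} + 4 \cdot 1\right) = 3^{2} \left(-4\right) \left(-2 + 2 \cdot 1 + 4\right) = 9 \left(-4\right) \left(-2 + 2 + 4\right) = \left(-36\right) 4 = -144$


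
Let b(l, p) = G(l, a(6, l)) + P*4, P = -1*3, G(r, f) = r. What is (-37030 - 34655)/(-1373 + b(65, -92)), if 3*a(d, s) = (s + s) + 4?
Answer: 4779/88 ≈ 54.307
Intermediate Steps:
a(d, s) = 4/3 + 2*s/3 (a(d, s) = ((s + s) + 4)/3 = (2*s + 4)/3 = (4 + 2*s)/3 = 4/3 + 2*s/3)
P = -3
b(l, p) = -12 + l (b(l, p) = l - 3*4 = l - 12 = -12 + l)
(-37030 - 34655)/(-1373 + b(65, -92)) = (-37030 - 34655)/(-1373 + (-12 + 65)) = -71685/(-1373 + 53) = -71685/(-1320) = -71685*(-1/1320) = 4779/88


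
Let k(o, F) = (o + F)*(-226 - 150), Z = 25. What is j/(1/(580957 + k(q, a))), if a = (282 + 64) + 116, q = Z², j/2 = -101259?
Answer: -34882712910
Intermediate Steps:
j = -202518 (j = 2*(-101259) = -202518)
q = 625 (q = 25² = 625)
a = 462 (a = 346 + 116 = 462)
k(o, F) = -376*F - 376*o (k(o, F) = (F + o)*(-376) = -376*F - 376*o)
j/(1/(580957 + k(q, a))) = -202518/(1/(580957 + (-376*462 - 376*625))) = -202518/(1/(580957 + (-173712 - 235000))) = -202518/(1/(580957 - 408712)) = -202518/(1/172245) = -202518/1/172245 = -202518*172245 = -34882712910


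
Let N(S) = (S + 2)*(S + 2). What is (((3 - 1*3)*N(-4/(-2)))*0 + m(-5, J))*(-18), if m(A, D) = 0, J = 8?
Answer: 0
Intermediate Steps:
N(S) = (2 + S)**2 (N(S) = (2 + S)*(2 + S) = (2 + S)**2)
(((3 - 1*3)*N(-4/(-2)))*0 + m(-5, J))*(-18) = (((3 - 1*3)*(2 - 4/(-2))**2)*0 + 0)*(-18) = (((3 - 3)*(2 - 4*(-1/2))**2)*0 + 0)*(-18) = ((0*(2 + 2)**2)*0 + 0)*(-18) = ((0*4**2)*0 + 0)*(-18) = ((0*16)*0 + 0)*(-18) = (0*0 + 0)*(-18) = (0 + 0)*(-18) = 0*(-18) = 0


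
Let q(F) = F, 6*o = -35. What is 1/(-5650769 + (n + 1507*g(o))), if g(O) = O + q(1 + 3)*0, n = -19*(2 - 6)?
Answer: -6/33956903 ≈ -1.7669e-7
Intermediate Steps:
n = 76 (n = -19*(-4) = 76)
o = -35/6 (o = (1/6)*(-35) = -35/6 ≈ -5.8333)
g(O) = O (g(O) = O + (1 + 3)*0 = O + 4*0 = O + 0 = O)
1/(-5650769 + (n + 1507*g(o))) = 1/(-5650769 + (76 + 1507*(-35/6))) = 1/(-5650769 + (76 - 52745/6)) = 1/(-5650769 - 52289/6) = 1/(-33956903/6) = -6/33956903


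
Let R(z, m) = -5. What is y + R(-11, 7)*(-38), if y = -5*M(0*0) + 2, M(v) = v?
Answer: 192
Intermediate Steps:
y = 2 (y = -0*0 + 2 = -5*0 + 2 = 0 + 2 = 2)
y + R(-11, 7)*(-38) = 2 - 5*(-38) = 2 + 190 = 192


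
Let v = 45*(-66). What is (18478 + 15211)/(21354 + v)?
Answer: 33689/18384 ≈ 1.8325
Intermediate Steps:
v = -2970
(18478 + 15211)/(21354 + v) = (18478 + 15211)/(21354 - 2970) = 33689/18384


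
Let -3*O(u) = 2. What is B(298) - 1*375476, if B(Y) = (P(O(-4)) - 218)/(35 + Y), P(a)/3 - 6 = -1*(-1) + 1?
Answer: -125033702/333 ≈ -3.7548e+5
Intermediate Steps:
O(u) = -⅔ (O(u) = -⅓*2 = -⅔)
P(a) = 24 (P(a) = 18 + 3*(-1*(-1) + 1) = 18 + 3*(1 + 1) = 18 + 3*2 = 18 + 6 = 24)
B(Y) = -194/(35 + Y) (B(Y) = (24 - 218)/(35 + Y) = -194/(35 + Y))
B(298) - 1*375476 = -194/(35 + 298) - 1*375476 = -194/333 - 375476 = -125033702/333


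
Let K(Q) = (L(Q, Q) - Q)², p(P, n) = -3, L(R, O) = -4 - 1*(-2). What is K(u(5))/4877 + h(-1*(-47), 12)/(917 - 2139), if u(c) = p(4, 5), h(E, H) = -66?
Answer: 161552/2979847 ≈ 0.054215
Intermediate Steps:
L(R, O) = -2 (L(R, O) = -4 + 2 = -2)
u(c) = -3
K(Q) = (-2 - Q)²
K(u(5))/4877 + h(-1*(-47), 12)/(917 - 2139) = (2 - 3)²/4877 - 66/(917 - 2139) = (-1)²*(1/4877) - 66/(-1222) = 1*(1/4877) - 66*(-1/1222) = 1/4877 + 33/611 = 161552/2979847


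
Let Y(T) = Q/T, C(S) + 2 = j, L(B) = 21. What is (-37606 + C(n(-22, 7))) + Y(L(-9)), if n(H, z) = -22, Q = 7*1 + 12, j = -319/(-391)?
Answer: -308785160/8211 ≈ -37606.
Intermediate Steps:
j = 319/391 (j = -319*(-1/391) = 319/391 ≈ 0.81586)
Q = 19 (Q = 7 + 12 = 19)
C(S) = -463/391 (C(S) = -2 + 319/391 = -463/391)
Y(T) = 19/T
(-37606 + C(n(-22, 7))) + Y(L(-9)) = (-37606 - 463/391) + 19/21 = -14704409/391 + 19*(1/21) = -14704409/391 + 19/21 = -308785160/8211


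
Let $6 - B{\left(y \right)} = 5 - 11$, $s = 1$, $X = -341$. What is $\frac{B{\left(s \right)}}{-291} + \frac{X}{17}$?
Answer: $- \frac{33145}{1649} \approx -20.1$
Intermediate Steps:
$B{\left(y \right)} = 12$ ($B{\left(y \right)} = 6 - \left(5 - 11\right) = 6 - -6 = 6 + 6 = 12$)
$\frac{B{\left(s \right)}}{-291} + \frac{X}{17} = \frac{12}{-291} - \frac{341}{17} = 12 \left(- \frac{1}{291}\right) - \frac{341}{17} = - \frac{4}{97} - \frac{341}{17} = - \frac{33145}{1649}$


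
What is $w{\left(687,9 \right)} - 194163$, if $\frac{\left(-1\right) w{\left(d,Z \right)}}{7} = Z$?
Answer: $-194226$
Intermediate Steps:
$w{\left(d,Z \right)} = - 7 Z$
$w{\left(687,9 \right)} - 194163 = \left(-7\right) 9 - 194163 = -63 - 194163 = -194226$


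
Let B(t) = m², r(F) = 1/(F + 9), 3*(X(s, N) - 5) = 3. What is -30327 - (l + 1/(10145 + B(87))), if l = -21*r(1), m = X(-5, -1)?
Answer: -3087378079/101810 ≈ -30325.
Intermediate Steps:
X(s, N) = 6 (X(s, N) = 5 + (⅓)*3 = 5 + 1 = 6)
m = 6
r(F) = 1/(9 + F)
l = -21/10 (l = -21/(9 + 1) = -21/10 ≈ -2.1000)
B(t) = 36 (B(t) = 6² = 36)
-30327 - (l + 1/(10145 + B(87))) = -30327 - (-21/10 + 1/(10145 + 36)) = -30327 - (-21/10 + 1/10181) = -30327 - 1*(-213791/101810) = -30327 + 213791/101810 = -3087378079/101810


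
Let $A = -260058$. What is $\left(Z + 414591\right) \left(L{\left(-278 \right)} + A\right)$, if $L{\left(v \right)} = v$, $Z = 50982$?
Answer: $-121205412528$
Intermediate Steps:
$\left(Z + 414591\right) \left(L{\left(-278 \right)} + A\right) = \left(50982 + 414591\right) \left(-278 - 260058\right) = 465573 \left(-260336\right) = -121205412528$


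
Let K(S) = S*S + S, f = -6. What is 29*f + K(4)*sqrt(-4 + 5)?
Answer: -154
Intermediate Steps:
K(S) = S + S**2 (K(S) = S**2 + S = S + S**2)
29*f + K(4)*sqrt(-4 + 5) = 29*(-6) + (4*(1 + 4))*sqrt(-4 + 5) = -174 + (4*5)*sqrt(1) = -174 + 20*1 = -174 + 20 = -154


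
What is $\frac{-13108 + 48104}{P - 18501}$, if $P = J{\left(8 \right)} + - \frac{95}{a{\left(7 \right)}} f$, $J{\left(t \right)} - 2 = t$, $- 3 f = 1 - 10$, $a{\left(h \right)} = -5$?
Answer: $- \frac{1346}{709} \approx -1.8984$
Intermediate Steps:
$f = 3$ ($f = - \frac{1 - 10}{3} = \left(- \frac{1}{3}\right) \left(-9\right) = 3$)
$J{\left(t \right)} = 2 + t$
$P = 67$ ($P = \left(2 + 8\right) + - \frac{95}{-5} \cdot 3 = 10 + \left(-95\right) \left(- \frac{1}{5}\right) 3 = 10 + 19 \cdot 3 = 10 + 57 = 67$)
$\frac{-13108 + 48104}{P - 18501} = \frac{-13108 + 48104}{67 - 18501} = \frac{34996}{-18434} = 34996 \left(- \frac{1}{18434}\right) = - \frac{1346}{709}$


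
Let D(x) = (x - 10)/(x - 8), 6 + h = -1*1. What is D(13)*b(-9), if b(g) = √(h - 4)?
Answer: 3*I*√11/5 ≈ 1.99*I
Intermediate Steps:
h = -7 (h = -6 - 1*1 = -6 - 1 = -7)
D(x) = (-10 + x)/(-8 + x)
b(g) = I*√11 (b(g) = √(-7 - 4) = √(-11) = I*√11)
D(13)*b(-9) = ((-10 + 13)/(-8 + 13))*(I*√11) = (3/5)*(I*√11) = ((⅕)*3)*(I*√11) = 3*(I*√11)/5 = 3*I*√11/5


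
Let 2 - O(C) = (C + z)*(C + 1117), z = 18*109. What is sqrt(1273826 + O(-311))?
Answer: I*sqrt(56878) ≈ 238.49*I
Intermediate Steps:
z = 1962
O(C) = 2 - (1117 + C)*(1962 + C) (O(C) = 2 - (C + 1962)*(C + 1117) = 2 - (1962 + C)*(1117 + C) = 2 - (1117 + C)*(1962 + C))
sqrt(1273826 + O(-311)) = sqrt(1273826 + (-2191552 - 1*(-311)**2 - 3079*(-311))) = sqrt(1273826 + (-2191552 - 1*96721 + 957569)) = sqrt(1273826 + (-2191552 - 96721 + 957569)) = sqrt(1273826 - 1330704) = sqrt(-56878) = I*sqrt(56878)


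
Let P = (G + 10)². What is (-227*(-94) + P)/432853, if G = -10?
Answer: 21338/432853 ≈ 0.049296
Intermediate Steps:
P = 0 (P = (-10 + 10)² = 0² = 0)
(-227*(-94) + P)/432853 = (-227*(-94) + 0)/432853 = (21338 + 0)*(1/432853) = 21338*(1/432853) = 21338/432853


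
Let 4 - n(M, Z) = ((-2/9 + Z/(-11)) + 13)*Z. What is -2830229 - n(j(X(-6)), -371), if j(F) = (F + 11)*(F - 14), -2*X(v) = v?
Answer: -281901151/99 ≈ -2.8475e+6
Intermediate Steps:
X(v) = -v/2
j(F) = (-14 + F)*(11 + F) (j(F) = (11 + F)*(-14 + F) = (-14 + F)*(11 + F))
n(M, Z) = 4 - Z*(115/9 - Z/11) (n(M, Z) = 4 - ((-2/9 + Z/(-11)) + 13)*Z = 4 - ((-2*1/9 + Z*(-1/11)) + 13)*Z = 4 - ((-2/9 - Z/11) + 13)*Z = 4 - (115/9 - Z/11)*Z = 4 - Z*(115/9 - Z/11))
-2830229 - n(j(X(-6)), -371) = -2830229 - (4 - 115/9*(-371) + (1/11)*(-371)**2) = -2830229 - (4 + 42665/9 + (1/11)*137641) = -2830229 - (4 + 42665/9 + 137641/11) = -2830229 - 1*1708480/99 = -2830229 - 1708480/99 = -281901151/99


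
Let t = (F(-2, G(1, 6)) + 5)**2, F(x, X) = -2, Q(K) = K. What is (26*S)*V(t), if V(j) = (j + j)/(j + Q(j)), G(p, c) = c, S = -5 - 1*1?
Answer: -156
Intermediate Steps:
S = -6 (S = -5 - 1 = -6)
t = 9 (t = (-2 + 5)**2 = 3**2 = 9)
V(j) = 1 (V(j) = (j + j)/(j + j) = (2*j)/((2*j)) = (2*j)*(1/(2*j)) = 1)
(26*S)*V(t) = (26*(-6))*1 = -156*1 = -156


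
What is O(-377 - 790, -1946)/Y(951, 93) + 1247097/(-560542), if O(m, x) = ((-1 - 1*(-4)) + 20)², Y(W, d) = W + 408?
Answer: -1398278105/761776578 ≈ -1.8355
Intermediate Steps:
Y(W, d) = 408 + W
O(m, x) = 529 (O(m, x) = ((-1 + 4) + 20)² = (3 + 20)² = 23² = 529)
O(-377 - 790, -1946)/Y(951, 93) + 1247097/(-560542) = 529/(408 + 951) + 1247097/(-560542) = 529/1359 + 1247097*(-1/560542) = 529*(1/1359) - 1247097/560542 = 529/1359 - 1247097/560542 = -1398278105/761776578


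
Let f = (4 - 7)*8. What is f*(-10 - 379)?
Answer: 9336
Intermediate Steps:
f = -24 (f = -3*8 = -24)
f*(-10 - 379) = -24*(-10 - 379) = -24*(-389) = 9336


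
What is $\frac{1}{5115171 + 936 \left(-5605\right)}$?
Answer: $- \frac{1}{131109} \approx -7.6272 \cdot 10^{-6}$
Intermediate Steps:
$\frac{1}{5115171 + 936 \left(-5605\right)} = \frac{1}{5115171 - 5246280} = \frac{1}{-131109} = - \frac{1}{131109}$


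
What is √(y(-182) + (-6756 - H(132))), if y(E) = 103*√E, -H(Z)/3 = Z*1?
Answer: √(-6360 + 103*I*√182) ≈ 8.661 + 80.219*I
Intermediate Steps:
H(Z) = -3*Z
√(y(-182) + (-6756 - H(132))) = √(103*√(-182) + (-6756 - (-3)*132)) = √(103*(I*√182) + (-6756 - 1*(-396))) = √(103*I*√182 + (-6756 + 396)) = √(103*I*√182 - 6360) = √(-6360 + 103*I*√182)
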